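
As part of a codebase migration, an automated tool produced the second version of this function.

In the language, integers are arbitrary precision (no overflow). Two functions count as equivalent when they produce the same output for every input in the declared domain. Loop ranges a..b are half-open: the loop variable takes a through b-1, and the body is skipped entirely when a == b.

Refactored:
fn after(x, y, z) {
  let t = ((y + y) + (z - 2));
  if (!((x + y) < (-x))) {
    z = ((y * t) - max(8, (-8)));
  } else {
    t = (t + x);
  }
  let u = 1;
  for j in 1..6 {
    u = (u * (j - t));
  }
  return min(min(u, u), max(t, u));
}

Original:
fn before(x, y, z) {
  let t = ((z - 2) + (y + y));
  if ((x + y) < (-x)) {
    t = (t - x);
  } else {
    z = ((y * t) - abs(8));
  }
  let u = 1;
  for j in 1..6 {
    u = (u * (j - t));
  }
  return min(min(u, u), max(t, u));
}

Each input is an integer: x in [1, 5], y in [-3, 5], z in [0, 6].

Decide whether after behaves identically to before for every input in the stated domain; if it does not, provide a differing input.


On input x=1, y=-3, z=0, before returns 240240 while after returns 95040.
verdict: not equivalent; witness: x=1, y=-3, z=0


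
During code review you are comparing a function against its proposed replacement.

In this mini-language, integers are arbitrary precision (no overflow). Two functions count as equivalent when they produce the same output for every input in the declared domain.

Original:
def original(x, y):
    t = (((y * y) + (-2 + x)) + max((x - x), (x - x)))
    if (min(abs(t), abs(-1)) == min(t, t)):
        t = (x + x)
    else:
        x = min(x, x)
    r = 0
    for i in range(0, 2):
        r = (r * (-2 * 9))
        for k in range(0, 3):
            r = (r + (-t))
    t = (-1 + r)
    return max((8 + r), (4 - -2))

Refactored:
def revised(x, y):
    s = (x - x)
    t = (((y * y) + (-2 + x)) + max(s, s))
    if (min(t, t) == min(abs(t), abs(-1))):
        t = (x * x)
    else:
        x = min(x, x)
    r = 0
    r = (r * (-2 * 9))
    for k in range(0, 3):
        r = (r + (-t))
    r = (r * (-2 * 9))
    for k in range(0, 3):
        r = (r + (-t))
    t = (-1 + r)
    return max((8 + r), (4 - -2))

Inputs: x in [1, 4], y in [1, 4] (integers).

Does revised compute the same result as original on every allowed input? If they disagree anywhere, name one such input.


x=1, y=1 yields 110 from original but 59 from revised.
verdict: not equivalent; witness: x=1, y=1


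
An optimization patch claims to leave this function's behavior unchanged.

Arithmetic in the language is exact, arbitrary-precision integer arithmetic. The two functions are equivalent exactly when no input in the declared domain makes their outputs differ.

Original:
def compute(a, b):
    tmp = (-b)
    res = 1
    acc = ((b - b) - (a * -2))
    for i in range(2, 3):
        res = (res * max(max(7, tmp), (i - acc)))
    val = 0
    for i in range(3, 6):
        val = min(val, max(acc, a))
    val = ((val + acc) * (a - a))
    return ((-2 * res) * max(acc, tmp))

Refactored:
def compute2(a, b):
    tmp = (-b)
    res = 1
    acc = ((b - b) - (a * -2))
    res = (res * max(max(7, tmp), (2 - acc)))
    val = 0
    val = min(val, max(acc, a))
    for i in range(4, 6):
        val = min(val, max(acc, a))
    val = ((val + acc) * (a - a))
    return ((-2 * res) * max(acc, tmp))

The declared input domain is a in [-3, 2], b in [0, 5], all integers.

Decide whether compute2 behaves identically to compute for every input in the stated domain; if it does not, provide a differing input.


Changes here: loop structure differs; also constant usage differs; also min/max/abs usage differs; the full 36-point sweep finds no disagreement.
verdict: equivalent


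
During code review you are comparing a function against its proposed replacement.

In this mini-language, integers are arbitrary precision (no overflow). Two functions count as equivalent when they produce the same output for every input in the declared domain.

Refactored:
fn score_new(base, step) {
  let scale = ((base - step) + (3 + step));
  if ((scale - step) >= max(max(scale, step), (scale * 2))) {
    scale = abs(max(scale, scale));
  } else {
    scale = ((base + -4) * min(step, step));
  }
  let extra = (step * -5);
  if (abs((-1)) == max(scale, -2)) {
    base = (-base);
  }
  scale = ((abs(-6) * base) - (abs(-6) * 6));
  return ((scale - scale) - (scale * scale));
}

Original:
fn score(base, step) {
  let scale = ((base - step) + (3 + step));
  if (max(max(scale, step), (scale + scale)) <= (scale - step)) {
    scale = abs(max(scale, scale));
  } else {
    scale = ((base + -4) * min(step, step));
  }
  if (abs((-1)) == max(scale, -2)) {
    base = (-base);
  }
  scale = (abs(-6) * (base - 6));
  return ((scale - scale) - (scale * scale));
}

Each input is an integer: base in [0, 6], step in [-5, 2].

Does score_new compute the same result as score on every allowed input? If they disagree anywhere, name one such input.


Reading the diff, among the changes: comparison usage differs; and min/max/abs usage differs; and statement counts differ; and constant usage differs; and local variable names differ; and arithmetic usage differs.
One worked example (base=1, step=0) — score: scale becomes 4; next (max(max(scale, step), (scale + scale)) <= (scale - step)) evaluates to false; next scale becomes 0; next (abs((-1)) == max(scale, -2)) evaluates to false; next scale becomes -30; next final value -900; score_new: scale becomes 4; next ((scale - step) >= max(max(scale, step), (scale * 2))) evaluates to false; next scale becomes 0; next extra becomes 0; next (abs((-1)) == max(scale, -2)) evaluates to false; next scale becomes -30; next final value -900; agreement on -900.
Checked all 56 inputs in the declared domain: the outputs agree on every one.
verdict: equivalent


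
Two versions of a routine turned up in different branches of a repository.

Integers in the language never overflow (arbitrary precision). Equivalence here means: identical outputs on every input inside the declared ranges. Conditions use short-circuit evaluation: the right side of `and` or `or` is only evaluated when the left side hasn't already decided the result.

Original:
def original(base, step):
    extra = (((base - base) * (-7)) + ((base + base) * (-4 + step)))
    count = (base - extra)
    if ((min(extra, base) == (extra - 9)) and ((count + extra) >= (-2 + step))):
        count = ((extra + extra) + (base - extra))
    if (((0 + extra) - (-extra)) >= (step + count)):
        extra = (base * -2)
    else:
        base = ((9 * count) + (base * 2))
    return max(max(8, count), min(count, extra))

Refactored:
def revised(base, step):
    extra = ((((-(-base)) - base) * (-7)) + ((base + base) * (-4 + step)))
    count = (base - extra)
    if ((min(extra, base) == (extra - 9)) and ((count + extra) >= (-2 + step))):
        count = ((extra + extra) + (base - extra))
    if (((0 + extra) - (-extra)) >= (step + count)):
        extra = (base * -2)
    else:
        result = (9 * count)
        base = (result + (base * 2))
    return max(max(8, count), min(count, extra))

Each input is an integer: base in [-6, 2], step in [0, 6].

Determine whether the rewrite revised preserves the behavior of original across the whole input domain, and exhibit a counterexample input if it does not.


Behavior is preserved: although local variable names differ, and statement counts differ, the outputs never diverge.
As a probe, take base=2, step=3: original runs extra = -4; count = 6; ((min(extra, base) == (extra - 9)) and ((count + extra) >= (-2 + step))) -> false; (((0 + extra) - (-extra)) >= (step + count)) -> false; base = 58; return 8; revised runs extra = -4; count = 6; ((min(extra, base) == (extra - 9)) and ((count + extra) >= (-2 + step))) -> false; (((0 + extra) - (-extra)) >= (step + count)) -> false; result = 54; base = 58; return 8; both end at 8.
Checked all 63 inputs in the declared domain: the outputs agree on every one.
verdict: equivalent


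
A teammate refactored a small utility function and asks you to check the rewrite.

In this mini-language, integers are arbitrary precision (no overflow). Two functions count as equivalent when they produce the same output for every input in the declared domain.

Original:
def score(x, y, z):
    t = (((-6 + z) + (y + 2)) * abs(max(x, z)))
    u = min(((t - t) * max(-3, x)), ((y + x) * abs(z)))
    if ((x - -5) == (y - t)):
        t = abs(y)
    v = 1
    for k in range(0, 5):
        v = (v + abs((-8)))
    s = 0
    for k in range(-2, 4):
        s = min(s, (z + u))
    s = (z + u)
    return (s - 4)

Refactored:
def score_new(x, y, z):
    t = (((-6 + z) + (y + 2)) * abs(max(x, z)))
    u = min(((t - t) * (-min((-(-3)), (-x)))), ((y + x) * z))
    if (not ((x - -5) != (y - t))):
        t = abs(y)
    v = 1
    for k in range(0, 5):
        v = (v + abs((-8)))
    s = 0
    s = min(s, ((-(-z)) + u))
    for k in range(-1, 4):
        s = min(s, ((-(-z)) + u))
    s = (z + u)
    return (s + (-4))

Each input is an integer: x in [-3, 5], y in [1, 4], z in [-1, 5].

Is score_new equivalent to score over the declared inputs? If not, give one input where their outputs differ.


There is a counterexample at x=-3, y=1, z=-1: -7 on one side, -5 on the other.
score: t := -4 | u := -2 | ((x - -5) == (y - t)): false | v := 1 | iter k=0: | v := 9 | iter k=1: | v := 17 | iter k=2: | v := 25 | iter k=3: | v := 33 | iter k=4: | v := 41 | s := 0 | iter k=-2: | s := -3 | iter k=-1: | s := -3 | iter k=0: | s := -3 | iter k=1: | s := -3 | iter k=2: | s := -3 | iter k=3: | s := -3 | s := -3 | result -7
score_new: t := -4 | u := 0 | (not ((x - -5) != (y - t))): false | v := 1 | iter k=0: | v := 9 | iter k=1: | v := 17 | iter k=2: | v := 25 | iter k=3: | v := 33 | iter k=4: | v := 41 | s := 0 | s := -1 | iter k=-1: | s := -1 | iter k=0: | s := -1 | iter k=1: | s := -1 | iter k=2: | s := -1 | iter k=3: | s := -1 | s := -1 | result -5
verdict: not equivalent; witness: x=-3, y=1, z=-1


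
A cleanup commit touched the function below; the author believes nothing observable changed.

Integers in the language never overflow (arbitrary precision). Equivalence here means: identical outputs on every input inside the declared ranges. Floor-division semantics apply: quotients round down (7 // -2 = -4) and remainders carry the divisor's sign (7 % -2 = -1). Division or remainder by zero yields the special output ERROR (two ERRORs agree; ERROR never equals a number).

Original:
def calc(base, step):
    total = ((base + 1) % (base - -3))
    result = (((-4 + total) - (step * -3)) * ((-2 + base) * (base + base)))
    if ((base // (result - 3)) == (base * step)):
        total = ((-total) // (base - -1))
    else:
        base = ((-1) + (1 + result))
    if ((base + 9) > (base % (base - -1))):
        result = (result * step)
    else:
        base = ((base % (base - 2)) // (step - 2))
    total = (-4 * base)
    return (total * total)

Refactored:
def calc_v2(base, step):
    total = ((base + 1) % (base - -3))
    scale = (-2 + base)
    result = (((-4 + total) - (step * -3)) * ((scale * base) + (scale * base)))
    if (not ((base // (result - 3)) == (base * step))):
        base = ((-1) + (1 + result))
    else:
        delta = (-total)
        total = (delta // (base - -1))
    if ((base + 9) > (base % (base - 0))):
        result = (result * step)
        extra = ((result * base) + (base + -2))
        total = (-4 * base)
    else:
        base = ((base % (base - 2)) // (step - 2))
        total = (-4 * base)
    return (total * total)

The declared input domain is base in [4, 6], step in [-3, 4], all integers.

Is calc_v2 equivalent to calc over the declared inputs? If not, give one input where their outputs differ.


There is a counterexample at base=6, step=-1: 0 on one side, ERROR on the other.
calc: total=7, then result=0, then ((base // (result - 3)) == (base * step)) is false, then base=0, then ((base + 9) > (base % (base - -1))) is true, then result=0, then total=0, then returns 0
calc_v2: total=7, then scale=4, then result=0, then (not ((base // (result - 3)) == (base * step))) is true, then base=0, then a zero divisor aborts: ERROR
verdict: not equivalent; witness: base=6, step=-1


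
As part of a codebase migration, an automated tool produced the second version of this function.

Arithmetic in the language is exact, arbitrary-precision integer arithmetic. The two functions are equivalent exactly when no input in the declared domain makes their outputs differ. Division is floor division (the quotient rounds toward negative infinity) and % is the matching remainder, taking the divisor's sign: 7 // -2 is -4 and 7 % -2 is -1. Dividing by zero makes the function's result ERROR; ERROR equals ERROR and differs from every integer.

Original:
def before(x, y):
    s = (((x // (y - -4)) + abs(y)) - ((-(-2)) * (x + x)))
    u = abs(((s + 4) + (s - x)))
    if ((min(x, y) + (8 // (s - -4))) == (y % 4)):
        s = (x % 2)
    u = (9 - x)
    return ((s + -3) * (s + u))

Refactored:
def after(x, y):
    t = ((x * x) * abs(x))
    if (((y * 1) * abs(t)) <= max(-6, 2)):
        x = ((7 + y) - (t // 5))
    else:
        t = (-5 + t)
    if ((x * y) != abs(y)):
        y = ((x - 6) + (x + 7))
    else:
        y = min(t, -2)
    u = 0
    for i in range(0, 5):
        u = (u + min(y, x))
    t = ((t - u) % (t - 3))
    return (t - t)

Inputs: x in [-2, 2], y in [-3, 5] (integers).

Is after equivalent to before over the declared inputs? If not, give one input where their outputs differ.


Try x=-2, y=-3.
before: s=9, then u=24, then ((min(x, y) + (8 // (s - -4))) == (y % 4)) is false, then u=11, then returns 120
after: t=8, then (((y * 1) * abs(t)) <= max(-6, 2)) is true, then x=3, then ((x * y) != abs(y)) is true, then y=7, then u=0, then (i=0), then u=3, then (i=1), then u=6, then (i=2), then u=9, then (i=3), then u=12, then (i=4), then u=15, then t=3, then returns 0
120 against 0: the behavior changed.
verdict: not equivalent; witness: x=-2, y=-3


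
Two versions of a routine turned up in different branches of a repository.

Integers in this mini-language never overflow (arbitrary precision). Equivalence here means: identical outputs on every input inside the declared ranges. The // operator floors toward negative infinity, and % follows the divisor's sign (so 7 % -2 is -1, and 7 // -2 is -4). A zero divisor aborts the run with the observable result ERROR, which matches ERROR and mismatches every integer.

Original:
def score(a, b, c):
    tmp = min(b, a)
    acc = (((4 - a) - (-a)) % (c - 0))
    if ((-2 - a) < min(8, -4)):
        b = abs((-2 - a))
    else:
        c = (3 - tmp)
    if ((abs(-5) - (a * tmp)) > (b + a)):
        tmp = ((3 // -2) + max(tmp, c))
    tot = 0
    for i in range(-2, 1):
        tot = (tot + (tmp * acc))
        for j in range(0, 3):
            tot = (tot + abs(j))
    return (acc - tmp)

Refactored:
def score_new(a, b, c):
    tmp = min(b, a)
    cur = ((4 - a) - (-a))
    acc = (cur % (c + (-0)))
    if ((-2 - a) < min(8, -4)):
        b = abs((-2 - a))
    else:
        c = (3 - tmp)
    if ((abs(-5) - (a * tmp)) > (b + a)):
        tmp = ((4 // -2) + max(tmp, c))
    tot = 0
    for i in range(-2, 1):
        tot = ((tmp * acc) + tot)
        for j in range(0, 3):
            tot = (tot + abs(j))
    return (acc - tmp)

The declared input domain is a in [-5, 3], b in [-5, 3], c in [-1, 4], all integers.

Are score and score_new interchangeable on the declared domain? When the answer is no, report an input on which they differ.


The edit looks behavioral (`3` became `4`), but over these ranges it never changes the outcome.
One worked example (a=3, b=-3, c=-1) — score: tmp becomes -3; next acc becomes 0; next ((-2 - a) < min(8, -4)) evaluates to true; next b becomes 5; next ((abs(-5) - (a * tmp)) > (b + a)) evaluates to true; next tmp becomes -3; next tot becomes 0; next at i=-2:; next tot becomes 0; next at j=0:; next tot becomes 0; next at j=1:; next tot becomes 1; next at j=2:; next tot becomes 3; next at i=-1:; next tot becomes 3; next at j=0:; next tot becomes 3; next at j=1:; next tot becomes 4; next at j=2:; next tot becomes 6; next at i=0:; next tot becomes 6; next at j=0:; next tot becomes 6; next at j=1:; next tot becomes 7; next at j=2:; next tot becomes 9; next final value 3; score_new: tmp becomes -3; next cur becomes 4; next acc becomes 0; next ((-2 - a) < min(8, -4)) evaluates to true; next b becomes 5; next ((abs(-5) - (a * tmp)) > (b + a)) evaluates to true; next tmp becomes -3; next tot becomes 0; next at i=-2:; next tot becomes 0; next at j=0:; next tot becomes 0; next at j=1:; next tot becomes 1; next at j=2:; next tot becomes 3; next at i=-1:; next tot becomes 3; next at j=0:; next tot becomes 3; next at j=1:; next tot becomes 4; next at j=2:; next tot becomes 6; next at i=0:; next tot becomes 6; next at j=0:; next tot becomes 6; next at j=1:; next tot becomes 7; next at j=2:; next tot becomes 9; next final value 3; agreement on 3.
Across all 486 domain points the two functions coincide.
verdict: equivalent


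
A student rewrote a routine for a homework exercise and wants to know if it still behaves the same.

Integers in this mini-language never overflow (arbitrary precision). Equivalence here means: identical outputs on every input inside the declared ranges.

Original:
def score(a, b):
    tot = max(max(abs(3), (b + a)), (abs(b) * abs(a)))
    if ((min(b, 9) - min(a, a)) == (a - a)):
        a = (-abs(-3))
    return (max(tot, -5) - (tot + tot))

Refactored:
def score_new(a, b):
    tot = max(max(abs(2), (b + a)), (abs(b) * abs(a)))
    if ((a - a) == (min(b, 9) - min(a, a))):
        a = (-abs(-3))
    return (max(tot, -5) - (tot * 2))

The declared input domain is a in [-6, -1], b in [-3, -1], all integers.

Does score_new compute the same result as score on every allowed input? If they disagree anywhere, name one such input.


a=-2, b=-1 yields -3 from score but -2 from score_new.
verdict: not equivalent; witness: a=-2, b=-1


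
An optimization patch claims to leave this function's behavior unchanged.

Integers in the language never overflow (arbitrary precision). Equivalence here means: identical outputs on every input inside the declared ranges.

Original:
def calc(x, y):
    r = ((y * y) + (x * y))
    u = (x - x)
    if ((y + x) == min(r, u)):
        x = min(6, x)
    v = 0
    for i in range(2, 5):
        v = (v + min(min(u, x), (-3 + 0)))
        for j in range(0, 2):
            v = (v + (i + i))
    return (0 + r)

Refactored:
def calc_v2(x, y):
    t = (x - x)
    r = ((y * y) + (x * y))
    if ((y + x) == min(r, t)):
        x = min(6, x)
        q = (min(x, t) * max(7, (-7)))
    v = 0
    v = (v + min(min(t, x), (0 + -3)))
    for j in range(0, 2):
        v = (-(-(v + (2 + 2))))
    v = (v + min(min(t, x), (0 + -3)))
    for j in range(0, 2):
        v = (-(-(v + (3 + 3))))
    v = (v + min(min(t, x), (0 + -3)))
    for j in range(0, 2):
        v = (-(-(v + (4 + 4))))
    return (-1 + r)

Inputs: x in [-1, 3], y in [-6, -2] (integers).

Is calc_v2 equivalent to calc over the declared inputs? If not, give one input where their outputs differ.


Input x=-1, y=-6: 42 from calc versus 41 from calc_v2.
verdict: not equivalent; witness: x=-1, y=-6


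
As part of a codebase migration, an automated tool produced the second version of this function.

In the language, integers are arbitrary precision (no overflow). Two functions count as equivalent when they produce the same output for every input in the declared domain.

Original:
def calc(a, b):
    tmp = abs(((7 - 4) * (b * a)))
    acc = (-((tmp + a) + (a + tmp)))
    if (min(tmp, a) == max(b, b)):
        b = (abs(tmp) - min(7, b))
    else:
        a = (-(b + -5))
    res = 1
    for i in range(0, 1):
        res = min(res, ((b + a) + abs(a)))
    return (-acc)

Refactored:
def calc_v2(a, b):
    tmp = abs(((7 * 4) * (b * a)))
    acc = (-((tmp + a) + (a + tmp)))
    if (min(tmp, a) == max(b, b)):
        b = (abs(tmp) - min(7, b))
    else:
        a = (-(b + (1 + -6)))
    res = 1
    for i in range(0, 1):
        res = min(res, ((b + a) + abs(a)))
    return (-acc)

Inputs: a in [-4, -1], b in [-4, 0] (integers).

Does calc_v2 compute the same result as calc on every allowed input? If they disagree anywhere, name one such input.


Evaluate both at a=-4, b=-4.
calc: tmp = 48; acc = -88; (min(tmp, a) == max(b, b)) -> true; b = 52; res = 1; [i=0]; res = 1; return 88
calc_v2: tmp = 448; acc = -888; (min(tmp, a) == max(b, b)) -> true; b = 452; res = 1; [i=0]; res = 1; return 888
88 against 888: the behavior changed.
verdict: not equivalent; witness: a=-4, b=-4


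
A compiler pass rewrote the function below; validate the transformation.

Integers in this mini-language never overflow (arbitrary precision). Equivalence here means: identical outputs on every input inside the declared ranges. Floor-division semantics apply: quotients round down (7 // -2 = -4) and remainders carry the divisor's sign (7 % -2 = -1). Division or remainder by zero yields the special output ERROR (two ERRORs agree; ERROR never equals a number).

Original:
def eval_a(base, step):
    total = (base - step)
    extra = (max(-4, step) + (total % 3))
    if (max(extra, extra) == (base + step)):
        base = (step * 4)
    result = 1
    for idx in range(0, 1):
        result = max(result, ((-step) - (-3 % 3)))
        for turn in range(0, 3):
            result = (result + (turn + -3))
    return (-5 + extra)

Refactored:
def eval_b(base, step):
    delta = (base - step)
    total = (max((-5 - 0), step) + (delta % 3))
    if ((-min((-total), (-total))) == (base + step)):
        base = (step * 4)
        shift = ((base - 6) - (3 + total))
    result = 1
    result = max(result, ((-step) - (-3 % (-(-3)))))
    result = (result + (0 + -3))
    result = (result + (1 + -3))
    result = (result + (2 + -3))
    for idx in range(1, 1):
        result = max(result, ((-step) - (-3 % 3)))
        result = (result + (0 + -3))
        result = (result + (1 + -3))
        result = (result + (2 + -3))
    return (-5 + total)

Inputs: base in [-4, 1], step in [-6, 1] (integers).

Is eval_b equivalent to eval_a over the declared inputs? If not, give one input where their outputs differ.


base=-4, step=-6 yields -7 from eval_a but -8 from eval_b.
verdict: not equivalent; witness: base=-4, step=-6


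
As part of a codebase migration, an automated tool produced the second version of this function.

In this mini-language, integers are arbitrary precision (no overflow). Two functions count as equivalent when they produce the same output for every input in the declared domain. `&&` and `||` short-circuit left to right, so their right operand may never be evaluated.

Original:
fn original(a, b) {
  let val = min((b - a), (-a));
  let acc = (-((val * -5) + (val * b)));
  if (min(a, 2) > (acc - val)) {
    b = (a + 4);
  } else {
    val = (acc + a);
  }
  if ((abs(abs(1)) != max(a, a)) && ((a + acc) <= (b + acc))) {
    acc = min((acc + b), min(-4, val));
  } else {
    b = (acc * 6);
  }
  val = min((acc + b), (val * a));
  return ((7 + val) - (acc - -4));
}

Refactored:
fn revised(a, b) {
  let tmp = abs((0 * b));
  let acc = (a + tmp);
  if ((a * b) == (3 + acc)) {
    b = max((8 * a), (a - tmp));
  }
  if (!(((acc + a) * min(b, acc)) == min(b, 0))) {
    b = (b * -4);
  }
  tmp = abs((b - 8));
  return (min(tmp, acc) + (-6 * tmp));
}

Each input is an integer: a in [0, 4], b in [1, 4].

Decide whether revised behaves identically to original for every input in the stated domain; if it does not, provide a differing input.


These are not equivalent — on a=0, b=1 the outputs split (4 vs -42).
original: val=0, then acc=0, then (min(a, 2) > (acc - val)) is false, then val=0, then ((abs(abs(1)) != max(a, a)) && ((a + acc) <= (b + acc))) is true, then acc=-4, then val=-3, then returns 4
revised: tmp=0, then acc=0, then ((a * b) == (3 + acc)) is false, then (!(((acc + a) * min(b, acc)) == min(b, 0))) is false, then tmp=7, then returns -42
verdict: not equivalent; witness: a=0, b=1


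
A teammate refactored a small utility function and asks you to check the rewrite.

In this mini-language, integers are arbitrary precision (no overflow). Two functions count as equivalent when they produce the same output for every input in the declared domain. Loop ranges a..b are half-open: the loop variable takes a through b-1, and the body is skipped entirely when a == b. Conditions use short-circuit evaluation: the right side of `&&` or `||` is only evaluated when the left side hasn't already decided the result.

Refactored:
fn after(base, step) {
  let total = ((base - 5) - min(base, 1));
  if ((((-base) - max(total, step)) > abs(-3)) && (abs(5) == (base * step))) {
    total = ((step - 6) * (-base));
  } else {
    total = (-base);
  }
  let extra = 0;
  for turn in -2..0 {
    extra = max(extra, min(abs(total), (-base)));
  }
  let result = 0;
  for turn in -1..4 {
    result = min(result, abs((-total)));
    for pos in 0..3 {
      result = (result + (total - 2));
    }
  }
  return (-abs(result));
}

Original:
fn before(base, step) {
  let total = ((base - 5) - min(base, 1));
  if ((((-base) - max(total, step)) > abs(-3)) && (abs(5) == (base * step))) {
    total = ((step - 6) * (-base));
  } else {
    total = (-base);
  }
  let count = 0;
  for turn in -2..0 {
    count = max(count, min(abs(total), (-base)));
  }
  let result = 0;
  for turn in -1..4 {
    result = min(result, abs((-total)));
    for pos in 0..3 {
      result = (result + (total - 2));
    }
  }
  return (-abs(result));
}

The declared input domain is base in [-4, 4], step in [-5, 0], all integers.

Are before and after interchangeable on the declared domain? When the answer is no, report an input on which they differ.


Behavior is preserved: although local variable names differ, the outputs never diverge.
Tracing base=-2, step=-5: before: total=-5, then ((((-base) - max(total, step)) > abs(-3)) && (abs(5) == (base * step))) is false, then total=2, then count=0, then (turn=-2), then count=2, then (turn=-1), then count=2, then result=0, then (turn=-1), then result=0, then (pos=0), then result=0, then (pos=1), then result=0, then (pos=2), then result=0, then (turn=0), then result=0, then (pos=0), then result=0, then (pos=1), then result=0, then (pos=2), then result=0, then (turn=1), then result=0, then (pos=0), then result=0, then (pos=1), then result=0, then (pos=2), then result=0, then (turn=2), then result=0, then (pos=0), then result=0, then (pos=1), then result=0, then (pos=2), then result=0, then (turn=3), then result=0, then (pos=0), then result=0, then (pos=1), then result=0, then (pos=2), then result=0, then returns 0 | after: total=-5, then ((((-base) - max(total, step)) > abs(-3)) && (abs(5) == (base * step))) is false, then total=2, then extra=0, then (turn=-2), then extra=2, then (turn=-1), then extra=2, then result=0, then (turn=-1), then result=0, then (pos=0), then result=0, then (pos=1), then result=0, then (pos=2), then result=0, then (turn=0), then result=0, then (pos=0), then result=0, then (pos=1), then result=0, then (pos=2), then result=0, then (turn=1), then result=0, then (pos=0), then result=0, then (pos=1), then result=0, then (pos=2), then result=0, then (turn=2), then result=0, then (pos=0), then result=0, then (pos=1), then result=0, then (pos=2), then result=0, then (turn=3), then result=0, then (pos=0), then result=0, then (pos=1), then result=0, then (pos=2), then result=0, then returns 0 — matching result 0.
Checked all 54 inputs in the declared domain: the outputs agree on every one.
verdict: equivalent


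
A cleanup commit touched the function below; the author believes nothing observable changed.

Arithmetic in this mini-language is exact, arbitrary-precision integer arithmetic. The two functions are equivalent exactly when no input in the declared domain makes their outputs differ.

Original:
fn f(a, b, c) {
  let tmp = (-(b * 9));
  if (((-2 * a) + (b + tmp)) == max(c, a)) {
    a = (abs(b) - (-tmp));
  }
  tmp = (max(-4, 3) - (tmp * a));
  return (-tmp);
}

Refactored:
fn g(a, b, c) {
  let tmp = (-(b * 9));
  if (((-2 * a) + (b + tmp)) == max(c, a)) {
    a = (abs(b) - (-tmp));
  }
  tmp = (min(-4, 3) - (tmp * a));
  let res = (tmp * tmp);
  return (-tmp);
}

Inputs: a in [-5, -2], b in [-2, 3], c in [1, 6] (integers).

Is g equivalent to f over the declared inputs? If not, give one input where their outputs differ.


These are not equivalent — on a=-5, b=-2, c=1 the outputs split (-93 vs -86).
f: tmp = 18; (((-2 * a) + (b + tmp)) == max(c, a)) -> false; tmp = 93; return -93
g: tmp = 18; (((-2 * a) + (b + tmp)) == max(c, a)) -> false; tmp = 86; res = 7396; return -86
verdict: not equivalent; witness: a=-5, b=-2, c=1


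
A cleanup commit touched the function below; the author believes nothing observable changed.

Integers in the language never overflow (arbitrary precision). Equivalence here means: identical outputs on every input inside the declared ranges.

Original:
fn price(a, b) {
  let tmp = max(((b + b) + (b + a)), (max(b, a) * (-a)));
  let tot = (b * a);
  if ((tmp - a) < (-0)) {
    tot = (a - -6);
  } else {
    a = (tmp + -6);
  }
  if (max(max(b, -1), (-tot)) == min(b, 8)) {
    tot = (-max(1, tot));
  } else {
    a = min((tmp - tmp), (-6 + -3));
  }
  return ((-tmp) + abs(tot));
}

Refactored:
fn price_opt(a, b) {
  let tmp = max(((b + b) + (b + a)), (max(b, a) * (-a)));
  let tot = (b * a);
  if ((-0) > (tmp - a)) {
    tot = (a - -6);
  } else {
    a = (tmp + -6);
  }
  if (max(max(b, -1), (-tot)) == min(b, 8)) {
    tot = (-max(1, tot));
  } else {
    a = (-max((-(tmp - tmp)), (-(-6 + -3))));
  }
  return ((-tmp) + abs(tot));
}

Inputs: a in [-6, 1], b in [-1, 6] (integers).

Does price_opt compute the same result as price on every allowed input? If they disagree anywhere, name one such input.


Comparing the listings, the differences include: min/max/abs usage differs, comparison usage differs.
Spot check at a=-1, b=6 — price: tmp=17, then tot=-6, then ((tmp - a) < (-0)) is false, then a=11, then (max(max(b, -1), (-tot)) == min(b, 8)) is true, then tot=-1, then returns -16. price_opt: tmp=17, then tot=-6, then ((-0) > (tmp - a)) is false, then a=11, then (max(max(b, -1), (-tot)) == min(b, 8)) is true, then tot=-1, then returns -16. Both give -16.
Every one of the 64 inputs gives matching results.
verdict: equivalent


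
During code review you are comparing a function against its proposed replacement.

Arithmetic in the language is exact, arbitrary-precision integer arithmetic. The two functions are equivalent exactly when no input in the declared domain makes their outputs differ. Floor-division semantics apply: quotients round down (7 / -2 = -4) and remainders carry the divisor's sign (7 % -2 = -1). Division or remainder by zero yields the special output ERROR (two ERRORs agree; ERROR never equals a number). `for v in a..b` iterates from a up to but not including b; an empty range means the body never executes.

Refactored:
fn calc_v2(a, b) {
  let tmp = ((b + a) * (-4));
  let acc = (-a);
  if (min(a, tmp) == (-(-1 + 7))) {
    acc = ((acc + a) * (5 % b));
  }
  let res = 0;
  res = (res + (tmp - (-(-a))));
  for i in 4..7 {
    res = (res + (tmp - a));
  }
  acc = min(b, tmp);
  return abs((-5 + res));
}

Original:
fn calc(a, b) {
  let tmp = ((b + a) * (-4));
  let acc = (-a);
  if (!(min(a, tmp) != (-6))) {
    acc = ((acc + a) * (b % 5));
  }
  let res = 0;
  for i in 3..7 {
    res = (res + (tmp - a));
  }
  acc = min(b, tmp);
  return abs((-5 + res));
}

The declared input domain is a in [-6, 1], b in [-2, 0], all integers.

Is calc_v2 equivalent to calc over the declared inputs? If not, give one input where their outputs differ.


Consider the input a=-6, b=0.
calc: tmp=24, then acc=6, then (!(min(a, tmp) != (-6))) is true, then acc=0, then res=0, then (i=3), then res=30, then (i=4), then res=60, then (i=5), then res=90, then (i=6), then res=120, then acc=0, then returns 115
calc_v2: tmp=24, then acc=6, then (min(a, tmp) == (-(-1 + 7))) is true, then a zero divisor aborts: ERROR
115 against ERROR: the behavior changed.
verdict: not equivalent; witness: a=-6, b=0


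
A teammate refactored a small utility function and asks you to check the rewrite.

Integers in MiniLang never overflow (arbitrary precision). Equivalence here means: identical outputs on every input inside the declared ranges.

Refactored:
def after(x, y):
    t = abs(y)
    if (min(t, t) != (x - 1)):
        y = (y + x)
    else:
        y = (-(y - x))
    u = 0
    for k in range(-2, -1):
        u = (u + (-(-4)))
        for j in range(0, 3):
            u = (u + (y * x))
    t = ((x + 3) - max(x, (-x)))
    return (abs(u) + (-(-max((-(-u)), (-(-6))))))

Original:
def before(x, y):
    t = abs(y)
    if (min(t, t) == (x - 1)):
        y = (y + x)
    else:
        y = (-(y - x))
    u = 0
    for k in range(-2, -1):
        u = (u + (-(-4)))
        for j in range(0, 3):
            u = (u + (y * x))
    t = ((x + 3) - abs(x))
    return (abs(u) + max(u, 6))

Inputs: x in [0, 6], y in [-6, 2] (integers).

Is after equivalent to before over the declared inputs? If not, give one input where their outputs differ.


The rewrite breaks on x=1, y=-6, where the results are 50 and 17.
before: t := 6 | (min(t, t) == (x - 1)): false | y := 7 | u := 0 | iter k=-2: | u := 4 | iter j=0: | u := 11 | iter j=1: | u := 18 | iter j=2: | u := 25 | t := 3 | result 50
after: t := 6 | (min(t, t) != (x - 1)): true | y := -5 | u := 0 | iter k=-2: | u := 4 | iter j=0: | u := -1 | iter j=1: | u := -6 | iter j=2: | u := -11 | t := 3 | result 17
verdict: not equivalent; witness: x=1, y=-6


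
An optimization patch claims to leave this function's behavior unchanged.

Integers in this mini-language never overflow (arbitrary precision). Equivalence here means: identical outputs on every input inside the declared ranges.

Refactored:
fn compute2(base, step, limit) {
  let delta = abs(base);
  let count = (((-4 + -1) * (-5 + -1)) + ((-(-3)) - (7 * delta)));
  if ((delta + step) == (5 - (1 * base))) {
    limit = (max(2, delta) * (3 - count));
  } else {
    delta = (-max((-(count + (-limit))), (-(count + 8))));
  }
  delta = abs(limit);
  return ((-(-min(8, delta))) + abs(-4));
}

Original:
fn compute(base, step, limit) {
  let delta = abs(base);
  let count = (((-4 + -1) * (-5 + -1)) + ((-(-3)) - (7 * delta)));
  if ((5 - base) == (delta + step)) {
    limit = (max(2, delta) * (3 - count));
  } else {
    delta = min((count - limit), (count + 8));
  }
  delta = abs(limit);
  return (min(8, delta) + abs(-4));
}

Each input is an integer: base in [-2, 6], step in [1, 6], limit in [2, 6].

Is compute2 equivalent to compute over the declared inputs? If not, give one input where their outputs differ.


Changes here: constant usage differs, plus arithmetic usage differs, plus min/max/abs usage differs; the full 270-point sweep finds no disagreement.
verdict: equivalent


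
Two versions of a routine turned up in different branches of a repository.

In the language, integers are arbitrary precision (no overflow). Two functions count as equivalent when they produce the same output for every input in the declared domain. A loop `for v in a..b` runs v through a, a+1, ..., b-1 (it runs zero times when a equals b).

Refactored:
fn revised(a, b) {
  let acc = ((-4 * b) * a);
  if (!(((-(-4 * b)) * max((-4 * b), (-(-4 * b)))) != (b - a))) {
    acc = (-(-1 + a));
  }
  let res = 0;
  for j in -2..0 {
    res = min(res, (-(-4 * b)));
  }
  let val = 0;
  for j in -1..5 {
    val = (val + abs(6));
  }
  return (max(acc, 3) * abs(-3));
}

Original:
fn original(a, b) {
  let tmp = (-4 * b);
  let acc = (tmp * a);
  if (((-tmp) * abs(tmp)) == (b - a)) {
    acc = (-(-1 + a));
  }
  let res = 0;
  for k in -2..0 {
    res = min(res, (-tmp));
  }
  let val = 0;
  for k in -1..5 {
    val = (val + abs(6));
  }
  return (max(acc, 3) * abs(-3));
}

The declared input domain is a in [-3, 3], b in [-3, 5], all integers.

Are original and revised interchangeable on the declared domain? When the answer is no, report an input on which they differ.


The two are interchangeable: boolean connective usage differs, comparison usage differs, constant usage differs, local variable names differ, min/max/abs usage differs, arithmetic usage differs, statement counts differ, and every declared input agrees.
Spot check at a=1, b=-1 — original: tmp becomes 4; next acc becomes 4; next (((-tmp) * abs(tmp)) == (b - a)) evaluates to false; next res becomes 0; next at k=-2:; next res becomes -4; next at k=-1:; next res becomes -4; next val becomes 0; next at k=-1:; next val becomes 6; next at k=0:; next val becomes 12; next at k=1:; next val becomes 18; next at k=2:; next val becomes 24; next at k=3:; next val becomes 30; next at k=4:; next val becomes 36; next final value 12. revised: acc becomes 4; next (!(((-(-4 * b)) * max((-4 * b), (-(-4 * b)))) != (b - a))) evaluates to false; next res becomes 0; next at j=-2:; next res becomes -4; next at j=-1:; next res becomes -4; next val becomes 0; next at j=-1:; next val becomes 6; next at j=0:; next val becomes 12; next at j=1:; next val becomes 18; next at j=2:; next val becomes 24; next at j=3:; next val becomes 30; next at j=4:; next val becomes 36; next final value 12. Both give 12.
Every one of the 63 inputs gives matching results.
verdict: equivalent


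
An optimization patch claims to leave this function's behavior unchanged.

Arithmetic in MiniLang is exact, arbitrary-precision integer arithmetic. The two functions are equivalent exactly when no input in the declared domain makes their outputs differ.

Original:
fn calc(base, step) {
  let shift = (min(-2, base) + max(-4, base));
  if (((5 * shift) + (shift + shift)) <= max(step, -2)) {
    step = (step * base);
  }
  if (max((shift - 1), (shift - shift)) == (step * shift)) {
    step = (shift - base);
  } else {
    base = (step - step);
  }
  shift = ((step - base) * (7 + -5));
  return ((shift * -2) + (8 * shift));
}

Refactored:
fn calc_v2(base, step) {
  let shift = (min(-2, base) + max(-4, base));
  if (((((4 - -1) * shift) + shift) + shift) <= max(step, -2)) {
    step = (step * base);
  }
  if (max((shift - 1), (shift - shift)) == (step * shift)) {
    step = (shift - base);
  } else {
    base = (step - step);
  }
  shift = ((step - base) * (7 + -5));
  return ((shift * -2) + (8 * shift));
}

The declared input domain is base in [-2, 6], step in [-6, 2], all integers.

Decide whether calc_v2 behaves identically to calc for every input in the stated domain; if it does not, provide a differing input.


Comparing the listings, the differences include: arithmetic usage differs; constant usage differs.
One worked example (base=-2, step=-6) — calc: shift = -4; (((5 * shift) + (shift + shift)) <= max(step, -2)) -> true; step = 12; (max((shift - 1), (shift - shift)) == (step * shift)) -> false; base = 0; shift = 24; return 144; calc_v2: shift = -4; (((((4 - -1) * shift) + shift) + shift) <= max(step, -2)) -> true; step = 12; (max((shift - 1), (shift - shift)) == (step * shift)) -> false; base = 0; shift = 24; return 144; agreement on 144.
Every one of the 81 inputs gives matching results.
verdict: equivalent


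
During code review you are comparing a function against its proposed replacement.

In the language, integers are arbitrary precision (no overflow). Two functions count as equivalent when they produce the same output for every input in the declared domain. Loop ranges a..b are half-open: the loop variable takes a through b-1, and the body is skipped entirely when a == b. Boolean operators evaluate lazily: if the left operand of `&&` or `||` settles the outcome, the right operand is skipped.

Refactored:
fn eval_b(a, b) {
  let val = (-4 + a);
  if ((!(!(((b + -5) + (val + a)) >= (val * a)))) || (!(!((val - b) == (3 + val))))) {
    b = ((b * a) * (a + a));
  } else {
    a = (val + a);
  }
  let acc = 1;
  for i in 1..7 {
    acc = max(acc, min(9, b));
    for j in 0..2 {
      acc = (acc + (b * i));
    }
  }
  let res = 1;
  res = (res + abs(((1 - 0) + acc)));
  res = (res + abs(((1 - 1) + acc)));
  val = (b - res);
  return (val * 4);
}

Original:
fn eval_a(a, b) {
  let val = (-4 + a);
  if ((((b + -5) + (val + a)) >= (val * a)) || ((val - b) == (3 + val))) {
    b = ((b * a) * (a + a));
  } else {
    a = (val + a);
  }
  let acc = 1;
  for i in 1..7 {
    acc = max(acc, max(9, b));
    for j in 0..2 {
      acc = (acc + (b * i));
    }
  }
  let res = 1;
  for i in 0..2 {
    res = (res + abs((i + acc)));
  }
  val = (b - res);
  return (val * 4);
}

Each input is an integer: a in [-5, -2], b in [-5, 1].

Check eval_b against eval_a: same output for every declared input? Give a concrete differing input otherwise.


Try a=-5, b=-5.
eval_a: val := -9 | ((((b + -5) + (val + a)) >= (val * a)) || ((val - b) == (3 + val))): false | a := -14 | acc := 1 | iter i=1: | acc := 9 | iter j=0: | acc := 4 | iter j=1: | acc := -1 | iter i=2: | acc := 9 | iter j=0: | acc := -1 | iter j=1: | acc := -11 | iter i=3: | acc := 9 | iter j=0: | acc := -6 | iter j=1: | acc := -21 | iter i=4: | acc := 9 | iter j=0: | acc := -11 | iter j=1: | acc := -31 | iter i=5: | acc := 9 | iter j=0: | acc := -16 | iter j=1: | acc := -41 | iter i=6: | acc := 9 | iter j=0: | acc := -21 | iter j=1: | acc := -51 | res := 1 | iter i=0: | res := 52 | iter i=1: | res := 102 | val := -107 | result -428
eval_b: val := -9 | ((!(!(((b + -5) + (val + a)) >= (val * a)))) || (!(!((val - b) == (3 + val))))): false | a := -14 | acc := 1 | iter i=1: | acc := 1 | iter j=0: | acc := -4 | iter j=1: | acc := -9 | iter i=2: | acc := -5 | iter j=0: | acc := -15 | iter j=1: | acc := -25 | iter i=3: | acc := -5 | iter j=0: | acc := -20 | iter j=1: | acc := -35 | iter i=4: | acc := -5 | iter j=0: | acc := -25 | iter j=1: | acc := -45 | iter i=5: | acc := -5 | iter j=0: | acc := -30 | iter j=1: | acc := -55 | iter i=6: | acc := -5 | iter j=0: | acc := -35 | iter j=1: | acc := -65 | res := 1 | res := 65 | res := 130 | val := -135 | result -540
-428 vs -540 — the two versions disagree here.
verdict: not equivalent; witness: a=-5, b=-5
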